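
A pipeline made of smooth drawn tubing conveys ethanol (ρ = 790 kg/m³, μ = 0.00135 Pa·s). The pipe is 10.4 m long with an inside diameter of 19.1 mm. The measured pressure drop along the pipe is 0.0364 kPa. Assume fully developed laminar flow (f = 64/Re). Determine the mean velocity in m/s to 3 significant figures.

V ≈ 0.0296 m/s

For laminar flow, f = 64/Re with Re = ρVD/μ, so Darcy-Weisbach reduces to ΔP = 32μLV/D². Solving for V: V = ΔP·D²/(32μL) = 36.4·(0.0191)²/(32·0.00135·10.4) = 0.02956 m/s.
Check: Re = ρVD/μ = 790·0.02956·0.0191/0.00135 = 330.4 < 2300, so the laminar assumption holds.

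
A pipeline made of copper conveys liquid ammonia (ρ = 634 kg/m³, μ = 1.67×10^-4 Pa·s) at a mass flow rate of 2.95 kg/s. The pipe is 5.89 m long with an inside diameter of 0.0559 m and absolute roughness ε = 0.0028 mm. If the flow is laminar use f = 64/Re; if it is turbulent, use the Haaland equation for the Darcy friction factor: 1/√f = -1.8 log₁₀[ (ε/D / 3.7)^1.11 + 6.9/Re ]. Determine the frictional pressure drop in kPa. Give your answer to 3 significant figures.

A = πD²/4 = π(0.0559)²/4 = 0.002454 m²; mean velocity V = ṁ/(ρA) = 2.95/(634 · 0.002454) = 1.896 m/s.
Reynolds number Re = ρVD/μ = 634 · 1.896 · 0.0559 / 0.000167 = 4.023e+05.
Re > 4000 → turbulent. Relative roughness ε/D = 2.8e-06/0.0559 = 5.01e-05. Haaland: 1/√f = -1.8 log₁₀[(5.01e-05/3.7)^1.11 + 6.9/4.023e+05] = -1.8 log₁₀[3.94e-06 + 1.71e-05] = 8.417, so f = 0.01412.
Darcy-Weisbach: ΔP = f(L/D)(ρV²/2) = 0.01412·(5.89/0.0559)·(634·1.896²/2) = 0.01412·105.4·1139 = 1695 Pa.
ΔP = 1695 Pa = 1.69 kPa.

ΔP ≈ 1.69 kPa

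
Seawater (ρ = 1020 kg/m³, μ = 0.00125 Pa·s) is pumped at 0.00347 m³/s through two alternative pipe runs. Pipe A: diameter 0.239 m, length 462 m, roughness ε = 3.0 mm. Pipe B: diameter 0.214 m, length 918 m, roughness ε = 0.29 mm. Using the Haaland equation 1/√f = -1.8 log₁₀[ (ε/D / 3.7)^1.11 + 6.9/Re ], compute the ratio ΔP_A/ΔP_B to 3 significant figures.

ΔP_A/ΔP_B ≈ 0.438

Pipe A: V = Q/A = 0.00347/0.04486 = 0.07735 m/s; Re = 1.508e+04; ε/D = 0.0126; Haaland → f = 0.04417; ΔP_A = f(L/D)(ρV²/2) = 260.5 Pa.
Pipe B: V = Q/A = 0.00347/0.03597 = 0.09647 m/s; Re = 1.685e+04; ε/D = 0.00136; Haaland → f = 0.02923; ΔP_B = f(L/D)(ρV²/2) = 595.2 Pa.
ΔP_A/ΔP_B = 260.5/595.2 = 0.438.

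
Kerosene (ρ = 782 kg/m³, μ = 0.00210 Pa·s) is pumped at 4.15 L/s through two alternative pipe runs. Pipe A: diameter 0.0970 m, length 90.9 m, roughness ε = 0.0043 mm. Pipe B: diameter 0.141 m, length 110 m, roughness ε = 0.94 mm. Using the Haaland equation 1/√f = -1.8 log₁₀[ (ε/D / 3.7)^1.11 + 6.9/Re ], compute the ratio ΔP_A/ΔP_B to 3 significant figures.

Pipe A: V = Q/A = 0.00415/0.00739 = 0.5616 m/s; Re = 2.028e+04; ε/D = 4.43e-05; Haaland → f = 0.02572; ΔP_A = f(L/D)(ρV²/2) = 2972 Pa.
Pipe B: V = Q/A = 0.00415/0.01561 = 0.2658 m/s; Re = 1.395e+04; ε/D = 0.00667; Haaland → f = 0.03784; ΔP_B = f(L/D)(ρV²/2) = 815.4 Pa.
ΔP_A/ΔP_B = 2972/815.4 = 3.65.

ΔP_A/ΔP_B ≈ 3.65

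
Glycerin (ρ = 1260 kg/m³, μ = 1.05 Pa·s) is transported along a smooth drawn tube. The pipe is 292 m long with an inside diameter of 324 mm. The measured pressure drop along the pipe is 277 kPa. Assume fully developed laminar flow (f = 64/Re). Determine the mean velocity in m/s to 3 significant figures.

V ≈ 2.96 m/s

For laminar flow, f = 64/Re with Re = ρVD/μ, so Darcy-Weisbach reduces to ΔP = 32μLV/D². Solving for V: V = ΔP·D²/(32μL) = 2.77e+05·(0.324)²/(32·1.05·292) = 2.964 m/s.
Check: Re = ρVD/μ = 1260·2.964·0.324/1.05 = 1152 < 2300, so the laminar assumption holds.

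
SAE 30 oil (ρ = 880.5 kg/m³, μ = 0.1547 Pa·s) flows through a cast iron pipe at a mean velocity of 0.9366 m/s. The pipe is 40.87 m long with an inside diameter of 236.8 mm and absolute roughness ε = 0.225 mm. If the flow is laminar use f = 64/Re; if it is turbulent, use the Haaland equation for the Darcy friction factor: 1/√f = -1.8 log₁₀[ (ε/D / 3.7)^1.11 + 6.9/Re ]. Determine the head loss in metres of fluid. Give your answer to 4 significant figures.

h_f ≈ 0.3912 m

Reynolds number Re = ρVD/μ = 880.5 · 0.9366 · 0.2368 / 0.155 = 1262.
Re < 2300 → laminar flow, so f = 64/Re = 64/1262 = 0.0507 (the turbulent correlation is not needed).
Darcy-Weisbach: ΔP = f(L/D)(ρV²/2) = 0.0507·(40.87/0.2368)·(880.5·0.9366²/2) = 0.0507·172.6·386.2 = 3379 Pa.
Head loss h_f = ΔP/(ρg) = 3379/(880.5·9.81) = 0.3912 m.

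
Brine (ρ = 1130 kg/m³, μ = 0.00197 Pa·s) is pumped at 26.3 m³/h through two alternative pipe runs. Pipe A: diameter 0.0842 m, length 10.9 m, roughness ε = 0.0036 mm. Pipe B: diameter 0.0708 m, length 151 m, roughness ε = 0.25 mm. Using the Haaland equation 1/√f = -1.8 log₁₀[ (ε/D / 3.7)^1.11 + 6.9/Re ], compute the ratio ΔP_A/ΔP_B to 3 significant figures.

Pipe A: V = Q/A = 0.007306/0.005568 = 1.312 m/s; Re = 6.337e+04; ε/D = 4.28e-05; Haaland → f = 0.01978; ΔP_A = f(L/D)(ρV²/2) = 2491 Pa.
Pipe B: V = Q/A = 0.007306/0.003937 = 1.856 m/s; Re = 7.536e+04; ε/D = 0.00353; Haaland → f = 0.02884; ΔP_B = f(L/D)(ρV²/2) = 1.197e+05 Pa.
ΔP_A/ΔP_B = 2491/1.197e+05 = 0.0208.

ΔP_A/ΔP_B ≈ 0.0208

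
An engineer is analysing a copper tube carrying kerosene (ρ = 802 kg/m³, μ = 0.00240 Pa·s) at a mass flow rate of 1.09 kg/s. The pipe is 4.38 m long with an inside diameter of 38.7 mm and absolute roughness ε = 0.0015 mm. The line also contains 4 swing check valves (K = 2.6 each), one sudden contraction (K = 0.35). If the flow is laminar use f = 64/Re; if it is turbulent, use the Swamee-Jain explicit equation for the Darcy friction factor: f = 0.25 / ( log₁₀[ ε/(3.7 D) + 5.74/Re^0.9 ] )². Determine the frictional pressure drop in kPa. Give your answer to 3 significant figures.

ΔP ≈ 7.45 kPa

A = πD²/4 = π(0.0387)²/4 = 0.001176 m²; mean velocity V = ṁ/(ρA) = 1.09/(802 · 0.001176) = 1.155 m/s.
Reynolds number Re = ρVD/μ = 802 · 1.155 · 0.0387 / 0.0024 = 1.494e+04.
Re > 4000 → turbulent. Relative roughness ε/D = 1.5e-06/0.0387 = 3.88e-05. Swamee-Jain: f = 0.25/(log₁₀[3.88e-05/3.7 + 5.74/1.494e+04^0.9])² = 0.25/(log₁₀[1.05e-05 + 0.001])² = 0.25/(-2.994)² = 0.0279.
Total minor-loss coefficient ΣK = 4·2.6 + 1·0.35 = 10.8.
ΔP = [f·L/D + ΣK]·(ρV²/2) = [0.0279·4.38/0.0387 + 10.8]·(802·1.155²/2) = [3.157 + 10.8]·535.3 = 7445 Pa.
ΔP = 7445 Pa = 7.45 kPa.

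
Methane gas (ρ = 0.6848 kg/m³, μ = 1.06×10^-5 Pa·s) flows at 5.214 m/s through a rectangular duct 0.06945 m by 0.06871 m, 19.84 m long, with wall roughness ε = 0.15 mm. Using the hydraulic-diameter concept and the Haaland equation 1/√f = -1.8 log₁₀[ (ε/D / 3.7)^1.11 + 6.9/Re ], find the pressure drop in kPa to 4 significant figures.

ΔP ≈ 0.07786 kPa

Hydraulic diameter D_h = 4A/P = 4·(0.06945·0.06871)/(2·(0.06945+0.06871)) = 0.01909/0.2763 = 0.06908 m.
Re = ρVD_h/μ = 0.6848·5.214·0.06908/1.06e-05 = 2.327e+04.
ε/D_h = 0.00015/0.06908 = 0.00217; Haaland gives 1/√f = -1.8 log₁₀[0.000259+0.000297] = 5.86, so f = 0.02912.
ΔP = f(L/D_h)(ρV²/2) = 0.02912·19.84/0.06908·9.308 = 77.86 Pa.
ΔP = 0.07786 kPa.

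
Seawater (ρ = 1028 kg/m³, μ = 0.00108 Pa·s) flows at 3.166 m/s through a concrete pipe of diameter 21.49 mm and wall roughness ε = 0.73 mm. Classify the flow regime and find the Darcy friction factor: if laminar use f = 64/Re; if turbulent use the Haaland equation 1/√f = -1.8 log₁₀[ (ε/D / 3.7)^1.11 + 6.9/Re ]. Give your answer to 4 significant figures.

f ≈ 0.06081

Re = ρVD/μ = 1028·3.166·0.02149/0.00108 = 6.476e+04.
Re > 4000 → turbulent. ε/D = 0.00073/0.02149 = 0.034; Haaland: 1/√f = -1.8 log₁₀[0.00548 + 0.000107] = 4.055, so f = 0.06081.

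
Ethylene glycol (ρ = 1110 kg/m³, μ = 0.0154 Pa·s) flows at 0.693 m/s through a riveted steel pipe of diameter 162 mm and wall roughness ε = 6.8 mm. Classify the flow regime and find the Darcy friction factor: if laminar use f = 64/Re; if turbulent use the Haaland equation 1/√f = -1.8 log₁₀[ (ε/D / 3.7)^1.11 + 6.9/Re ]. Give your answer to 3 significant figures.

Re = ρVD/μ = 1110·0.693·0.162/0.0154 = 8092.
Re > 4000 → turbulent. ε/D = 0.0068/0.162 = 0.042; Haaland: 1/√f = -1.8 log₁₀[0.00693 + 0.000853] = 3.796, so f = 0.0694.

f ≈ 0.0694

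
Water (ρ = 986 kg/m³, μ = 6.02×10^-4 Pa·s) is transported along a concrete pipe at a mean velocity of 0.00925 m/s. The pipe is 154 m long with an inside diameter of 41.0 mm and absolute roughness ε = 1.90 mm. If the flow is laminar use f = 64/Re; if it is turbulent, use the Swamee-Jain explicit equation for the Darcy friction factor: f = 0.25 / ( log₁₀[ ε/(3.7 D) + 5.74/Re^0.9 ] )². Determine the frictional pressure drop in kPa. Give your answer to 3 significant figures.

Reynolds number Re = ρVD/μ = 986 · 0.00925 · 0.041 / 0.000602 = 621.2.
Re < 2300 → laminar flow, so f = 64/Re = 64/621.2 = 0.103 (the turbulent correlation is not needed).
Darcy-Weisbach: ΔP = f(L/D)(ρV²/2) = 0.103·(154/0.041)·(986·0.00925²/2) = 0.103·3756·0.04218 = 16.32 Pa.
ΔP = 16.32 Pa = 0.0163 kPa.

ΔP ≈ 0.0163 kPa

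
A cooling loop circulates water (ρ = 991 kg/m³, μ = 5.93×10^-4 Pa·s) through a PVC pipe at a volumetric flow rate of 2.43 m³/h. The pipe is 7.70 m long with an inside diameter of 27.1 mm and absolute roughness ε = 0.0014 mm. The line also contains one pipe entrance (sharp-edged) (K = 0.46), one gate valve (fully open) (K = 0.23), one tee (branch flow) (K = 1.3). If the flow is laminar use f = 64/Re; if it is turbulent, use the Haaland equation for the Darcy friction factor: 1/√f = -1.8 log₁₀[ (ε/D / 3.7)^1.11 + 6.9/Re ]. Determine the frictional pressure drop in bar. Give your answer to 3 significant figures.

ΔP ≈ 0.0532 bar

Q = 2.43 m³/h = 2.43/3600 = 0.000675 m³/s.
Cross-sectional area A = πD²/4 = π(0.0271)²/4 = 0.0005768 m²; mean velocity V = Q/A = 0.000675/0.0005768 = 1.17 m/s.
Reynolds number Re = ρVD/μ = 991 · 1.17 · 0.0271 / 0.000593 = 5.3e+04.
Re > 4000 → turbulent. Relative roughness ε/D = 1.4e-06/0.0271 = 5.17e-05. Haaland: 1/√f = -1.8 log₁₀[(5.17e-05/3.7)^1.11 + 6.9/5.3e+04] = -1.8 log₁₀[4.08e-06 + 0.00013] = 6.97, so f = 0.02059.
Total minor-loss coefficient ΣK = 1·0.46 + 1·0.23 + 1·1.3 = 1.99.
ΔP = [f·L/D + ΣK]·(ρV²/2) = [0.02059·7.7/0.0271 + 1.99]·(991·1.17²/2) = [5.849 + 1.99]·678.6 = 5320 Pa.
ΔP = 5320 Pa = 0.0532 bar.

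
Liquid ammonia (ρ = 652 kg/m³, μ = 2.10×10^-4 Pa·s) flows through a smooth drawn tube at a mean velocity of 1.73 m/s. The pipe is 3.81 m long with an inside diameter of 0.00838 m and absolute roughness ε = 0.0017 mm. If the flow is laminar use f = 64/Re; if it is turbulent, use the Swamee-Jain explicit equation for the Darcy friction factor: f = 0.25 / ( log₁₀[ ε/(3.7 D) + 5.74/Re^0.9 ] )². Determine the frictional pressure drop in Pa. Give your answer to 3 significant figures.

Reynolds number Re = ρVD/μ = 652 · 1.73 · 0.00838 / 0.00021 = 4.501e+04.
Re > 4000 → turbulent. Relative roughness ε/D = 1.7e-06/0.00838 = 0.000203. Swamee-Jain: f = 0.25/(log₁₀[0.000203/3.7 + 5.74/4.501e+04^0.9])² = 0.25/(log₁₀[5.48e-05 + 0.000372])² = 0.25/(-3.369)² = 0.02202.
Darcy-Weisbach: ΔP = f(L/D)(ρV²/2) = 0.02202·(3.81/0.00838)·(652·1.73²/2) = 0.02202·454.7·975.7 = 9768 Pa.

ΔP ≈ 9770 Pa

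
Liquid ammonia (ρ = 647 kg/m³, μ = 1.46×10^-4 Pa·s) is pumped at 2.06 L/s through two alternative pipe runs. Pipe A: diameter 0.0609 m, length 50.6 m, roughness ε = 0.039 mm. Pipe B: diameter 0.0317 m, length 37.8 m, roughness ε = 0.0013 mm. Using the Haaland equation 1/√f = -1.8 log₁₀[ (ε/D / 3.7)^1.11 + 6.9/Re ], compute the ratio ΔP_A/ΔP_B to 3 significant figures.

ΔP_A/ΔP_B ≈ 0.0698

Pipe A: V = Q/A = 0.00206/0.002913 = 0.7072 m/s; Re = 1.909e+05; ε/D = 0.00064; Haaland → f = 0.01941; ΔP_A = f(L/D)(ρV²/2) = 2609 Pa.
Pipe B: V = Q/A = 0.00206/0.0007892 = 2.61 m/s; Re = 3.667e+05; ε/D = 4.1e-05; Haaland → f = 0.01423; ΔP_B = f(L/D)(ρV²/2) = 3.738e+04 Pa.
ΔP_A/ΔP_B = 2609/3.738e+04 = 0.0698.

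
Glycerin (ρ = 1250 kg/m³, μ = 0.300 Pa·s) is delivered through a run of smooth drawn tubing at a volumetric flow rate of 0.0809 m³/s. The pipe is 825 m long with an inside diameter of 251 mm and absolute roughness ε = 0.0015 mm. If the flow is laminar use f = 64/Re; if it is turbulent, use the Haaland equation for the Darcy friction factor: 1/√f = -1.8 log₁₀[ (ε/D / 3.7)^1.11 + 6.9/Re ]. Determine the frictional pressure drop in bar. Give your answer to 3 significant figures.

ΔP ≈ 2.06 bar

Cross-sectional area A = πD²/4 = π(0.251)²/4 = 0.04948 m²; mean velocity V = Q/A = 0.0809/0.04948 = 1.635 m/s.
Reynolds number Re = ρVD/μ = 1250 · 1.635 · 0.251 / 0.3 = 1710.
Re < 2300 → laminar flow, so f = 64/Re = 64/1710 = 0.03743 (the turbulent correlation is not needed).
Darcy-Weisbach: ΔP = f(L/D)(ρV²/2) = 0.03743·(825/0.251)·(1250·1.635²/2) = 0.03743·3287·1671 = 2.055e+05 Pa.
ΔP = 2.055e+05 Pa = 2.06 bar.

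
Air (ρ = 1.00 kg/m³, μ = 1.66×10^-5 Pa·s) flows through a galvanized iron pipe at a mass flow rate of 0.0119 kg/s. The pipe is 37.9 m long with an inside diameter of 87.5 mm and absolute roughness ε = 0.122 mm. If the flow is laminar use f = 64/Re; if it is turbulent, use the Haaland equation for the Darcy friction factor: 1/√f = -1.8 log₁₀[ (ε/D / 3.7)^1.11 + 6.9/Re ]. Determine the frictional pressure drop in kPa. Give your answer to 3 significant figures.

A = πD²/4 = π(0.0875)²/4 = 0.006013 m²; mean velocity V = ṁ/(ρA) = 0.0119/(1 · 0.006013) = 1.979 m/s.
Reynolds number Re = ρVD/μ = 1 · 1.979 · 0.0875 / 1.66e-05 = 1.043e+04.
Re > 4000 → turbulent. Relative roughness ε/D = 0.000122/0.0875 = 0.00139. Haaland: 1/√f = -1.8 log₁₀[(0.00139/3.7)^1.11 + 6.9/1.043e+04] = -1.8 log₁₀[0.000158 + 0.000661] = 5.555, so f = 0.0324.
Darcy-Weisbach: ΔP = f(L/D)(ρV²/2) = 0.0324·(37.9/0.0875)·(1·1.979²/2) = 0.0324·433.1·1.958 = 27.48 Pa.
ΔP = 27.48 Pa = 0.0275 kPa.

ΔP ≈ 0.0275 kPa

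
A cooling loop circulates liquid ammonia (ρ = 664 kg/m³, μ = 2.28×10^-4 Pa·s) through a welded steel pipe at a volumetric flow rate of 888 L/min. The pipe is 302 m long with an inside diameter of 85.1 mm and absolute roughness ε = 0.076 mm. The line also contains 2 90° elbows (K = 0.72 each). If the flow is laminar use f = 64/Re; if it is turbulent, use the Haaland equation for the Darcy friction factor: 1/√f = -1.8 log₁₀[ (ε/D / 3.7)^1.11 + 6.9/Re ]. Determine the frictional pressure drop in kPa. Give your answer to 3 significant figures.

Q = 888 L/min = 888/60000 = 0.0148 m³/s.
Cross-sectional area A = πD²/4 = π(0.0851)²/4 = 0.005688 m²; mean velocity V = Q/A = 0.0148/0.005688 = 2.602 m/s.
Reynolds number Re = ρVD/μ = 664 · 2.602 · 0.0851 / 0.000228 = 6.449e+05.
Re > 4000 → turbulent. Relative roughness ε/D = 7.6e-05/0.0851 = 0.000893. Haaland: 1/√f = -1.8 log₁₀[(0.000893/3.7)^1.11 + 6.9/6.449e+05] = -1.8 log₁₀[9.66e-05 + 1.07e-05] = 7.145, so f = 0.01959.
Total minor-loss coefficient ΣK = 2·0.72 = 1.44.
ΔP = [f·L/D + ΣK]·(ρV²/2) = [0.01959·302/0.0851 + 1.44]·(664·2.602²/2) = [69.51 + 1.44]·2248 = 1.595e+05 Pa.
ΔP = 1.595e+05 Pa = 159 kPa.

ΔP ≈ 159 kPa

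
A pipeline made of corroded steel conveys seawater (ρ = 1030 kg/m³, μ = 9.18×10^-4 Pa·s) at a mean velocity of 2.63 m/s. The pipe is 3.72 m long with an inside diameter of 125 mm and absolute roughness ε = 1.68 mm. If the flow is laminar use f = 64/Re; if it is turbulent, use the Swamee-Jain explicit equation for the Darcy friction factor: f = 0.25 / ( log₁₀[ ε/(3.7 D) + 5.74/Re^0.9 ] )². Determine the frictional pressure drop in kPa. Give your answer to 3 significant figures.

Reynolds number Re = ρVD/μ = 1030 · 2.63 · 0.125 / 0.000918 = 3.689e+05.
Re > 4000 → turbulent. Relative roughness ε/D = 0.00168/0.125 = 0.0134. Swamee-Jain: f = 0.25/(log₁₀[0.0134/3.7 + 5.74/3.689e+05^0.9])² = 0.25/(log₁₀[0.00363 + 5.61e-05])² = 0.25/(-2.433)² = 0.04223.
Darcy-Weisbach: ΔP = f(L/D)(ρV²/2) = 0.04223·(3.72/0.125)·(1030·2.63²/2) = 0.04223·29.76·3562 = 4477 Pa.
ΔP = 4477 Pa = 4.48 kPa.

ΔP ≈ 4.48 kPa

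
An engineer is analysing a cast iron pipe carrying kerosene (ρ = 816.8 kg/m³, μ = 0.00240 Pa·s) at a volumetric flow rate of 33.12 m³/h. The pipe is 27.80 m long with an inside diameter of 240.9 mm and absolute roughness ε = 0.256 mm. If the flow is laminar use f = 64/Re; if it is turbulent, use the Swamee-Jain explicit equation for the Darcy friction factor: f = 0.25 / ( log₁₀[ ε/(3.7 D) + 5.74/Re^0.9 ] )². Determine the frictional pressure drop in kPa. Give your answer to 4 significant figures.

Q = 33.12 m³/h = 33.12/3600 = 0.0092 m³/s.
Cross-sectional area A = πD²/4 = π(0.2409)²/4 = 0.04558 m²; mean velocity V = Q/A = 0.0092/0.04558 = 0.2018 m/s.
Reynolds number Re = ρVD/μ = 816.8 · 0.2018 · 0.2409 / 0.0024 = 1.655e+04.
Re > 4000 → turbulent. Relative roughness ε/D = 0.000256/0.2409 = 0.00106. Swamee-Jain: f = 0.25/(log₁₀[0.00106/3.7 + 5.74/1.655e+04^0.9])² = 0.25/(log₁₀[0.000287 + 0.000916])² = 0.25/(-2.92)² = 0.02933.
Darcy-Weisbach: ΔP = f(L/D)(ρV²/2) = 0.02933·(27.8/0.2409)·(816.8·0.2018²/2) = 0.02933·115.4·16.64 = 56.32 Pa.
ΔP = 56.32 Pa = 0.05632 kPa.

ΔP ≈ 0.05632 kPa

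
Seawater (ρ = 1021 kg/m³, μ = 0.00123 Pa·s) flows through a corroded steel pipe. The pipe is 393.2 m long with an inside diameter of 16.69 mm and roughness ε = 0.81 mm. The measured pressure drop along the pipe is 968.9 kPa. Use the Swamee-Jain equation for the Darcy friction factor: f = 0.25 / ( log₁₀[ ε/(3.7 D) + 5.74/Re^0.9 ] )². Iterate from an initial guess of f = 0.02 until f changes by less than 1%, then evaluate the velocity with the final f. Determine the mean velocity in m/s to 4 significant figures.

Rearranging Darcy-Weisbach: V = √(2·ΔP·D/(f·L·ρ)). With ε/D = 0.00081/0.01669 = 0.0485, iterate starting from f = 0.02:
  f = 0.02 → V = √(2·9.689e+05·0.01669/(0.02·393.2·1021)) = 2.007 m/s; Re = ρVD/μ = 2.781e+04; f → 0.07199
  f = 0.07199 → V = 1.058 m/s; Re = 1.466e+04; f → 0.07308
  f = 0.07308 → V = 1.05 m/s; Re = 1.455e+04; f → 0.0731
Converged (Δf/f < 1%). With the final f = 0.0731: V = √(2·9.689e+05·0.01669/(0.0731·393.2·1021)) = 1.05 m/s.

V ≈ 1.050 m/s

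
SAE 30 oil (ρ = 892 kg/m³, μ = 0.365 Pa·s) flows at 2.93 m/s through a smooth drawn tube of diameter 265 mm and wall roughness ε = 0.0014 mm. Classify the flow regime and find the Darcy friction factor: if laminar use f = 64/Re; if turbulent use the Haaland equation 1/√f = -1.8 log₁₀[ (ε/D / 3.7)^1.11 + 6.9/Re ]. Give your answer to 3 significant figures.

f ≈ 0.0337

Re = ρVD/μ = 892·2.93·0.265/0.365 = 1898.
Re < 2300 → laminar, so f = 64/Re = 0.03373 (roughness is irrelevant in laminar flow).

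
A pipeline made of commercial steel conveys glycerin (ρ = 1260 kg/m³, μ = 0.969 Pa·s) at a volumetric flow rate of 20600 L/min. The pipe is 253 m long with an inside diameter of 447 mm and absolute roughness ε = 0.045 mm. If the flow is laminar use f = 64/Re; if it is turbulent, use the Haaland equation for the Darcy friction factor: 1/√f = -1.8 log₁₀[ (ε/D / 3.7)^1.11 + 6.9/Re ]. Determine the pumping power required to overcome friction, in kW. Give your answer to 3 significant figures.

Q = 20600 L/min = 20600/60000 = 0.3433 m³/s.
Cross-sectional area A = πD²/4 = π(0.447)²/4 = 0.1569 m²; mean velocity V = Q/A = 0.3433/0.1569 = 2.188 m/s.
Reynolds number Re = ρVD/μ = 1260 · 2.188 · 0.447 / 0.969 = 1272.
Re < 2300 → laminar flow, so f = 64/Re = 64/1272 = 0.05033 (the turbulent correlation is not needed).
Darcy-Weisbach: ΔP = f(L/D)(ρV²/2) = 0.05033·(253/0.447)·(1260·2.188²/2) = 0.05033·566·3016 = 8.59e+04 Pa.
Pumping power P = QΔP = 0.3433·8.59e+04 = 29490 W = 29.5 kW.

P ≈ 29.5 kW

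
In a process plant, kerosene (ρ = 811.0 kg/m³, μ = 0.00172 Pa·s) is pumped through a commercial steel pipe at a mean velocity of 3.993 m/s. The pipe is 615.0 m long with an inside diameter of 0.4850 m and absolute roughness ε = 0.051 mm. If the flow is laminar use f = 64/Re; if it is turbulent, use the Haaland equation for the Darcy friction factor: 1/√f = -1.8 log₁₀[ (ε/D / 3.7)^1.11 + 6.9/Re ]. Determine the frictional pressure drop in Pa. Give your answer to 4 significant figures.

Reynolds number Re = ρVD/μ = 811 · 3.993 · 0.485 / 0.00172 = 9.131e+05.
Re > 4000 → turbulent. Relative roughness ε/D = 5.1e-05/0.485 = 0.000105. Haaland: 1/√f = -1.8 log₁₀[(0.000105/3.7)^1.11 + 6.9/9.131e+05] = -1.8 log₁₀[8.99e-06 + 7.56e-06] = 8.607, so f = 0.0135.
Darcy-Weisbach: ΔP = f(L/D)(ρV²/2) = 0.0135·(615/0.485)·(811·3.993²/2) = 0.0135·1268·6465 = 1.107e+05 Pa.

ΔP ≈ 110700 Pa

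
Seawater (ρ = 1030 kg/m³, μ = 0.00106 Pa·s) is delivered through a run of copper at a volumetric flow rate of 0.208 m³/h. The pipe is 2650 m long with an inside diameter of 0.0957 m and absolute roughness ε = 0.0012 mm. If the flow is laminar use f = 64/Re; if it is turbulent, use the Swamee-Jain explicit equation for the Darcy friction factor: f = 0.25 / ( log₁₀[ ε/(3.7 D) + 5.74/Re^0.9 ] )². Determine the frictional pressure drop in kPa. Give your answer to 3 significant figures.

ΔP ≈ 0.0788 kPa

Q = 0.208 m³/h = 0.208/3600 = 5.778e-05 m³/s.
Cross-sectional area A = πD²/4 = π(0.0957)²/4 = 0.007193 m²; mean velocity V = Q/A = 5.778e-05/0.007193 = 0.008032 m/s.
Reynolds number Re = ρVD/μ = 1030 · 0.008032 · 0.0957 / 0.00106 = 746.9.
Re < 2300 → laminar flow, so f = 64/Re = 64/746.9 = 0.08568 (the turbulent correlation is not needed).
Darcy-Weisbach: ΔP = f(L/D)(ρV²/2) = 0.08568·(2650/0.0957)·(1030·0.008032²/2) = 0.08568·2.769e+04·0.03323 = 78.84 Pa.
ΔP = 78.84 Pa = 0.0788 kPa.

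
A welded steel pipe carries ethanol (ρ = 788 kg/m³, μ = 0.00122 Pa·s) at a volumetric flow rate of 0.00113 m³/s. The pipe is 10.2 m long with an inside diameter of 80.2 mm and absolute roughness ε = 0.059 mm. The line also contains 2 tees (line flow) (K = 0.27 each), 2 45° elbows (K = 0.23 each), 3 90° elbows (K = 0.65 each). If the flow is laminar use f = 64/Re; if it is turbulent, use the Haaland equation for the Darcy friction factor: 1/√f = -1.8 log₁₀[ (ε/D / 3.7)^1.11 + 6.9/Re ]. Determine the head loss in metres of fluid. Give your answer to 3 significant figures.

Cross-sectional area A = πD²/4 = π(0.0802)²/4 = 0.005052 m²; mean velocity V = Q/A = 0.00113/0.005052 = 0.2237 m/s.
Reynolds number Re = ρVD/μ = 788 · 0.2237 · 0.0802 / 0.00122 = 1.159e+04.
Re > 4000 → turbulent. Relative roughness ε/D = 5.9e-05/0.0802 = 0.000736. Haaland: 1/√f = -1.8 log₁₀[(0.000736/3.7)^1.11 + 6.9/1.159e+04] = -1.8 log₁₀[7.79e-05 + 0.000595] = 5.709, so f = 0.03068.
Total minor-loss coefficient ΣK = 2·0.27 + 2·0.23 + 3·0.65 = 2.95.
ΔP = [f·L/D + ΣK]·(ρV²/2) = [0.03068·10.2/0.0802 + 2.95]·(788·0.2237²/2) = [3.902 + 2.95]·19.71 = 135.1 Pa.
Head loss h_f = ΔP/(ρg) = 135.1/(788·9.81) = 0.0175 m.

h_f ≈ 0.0175 m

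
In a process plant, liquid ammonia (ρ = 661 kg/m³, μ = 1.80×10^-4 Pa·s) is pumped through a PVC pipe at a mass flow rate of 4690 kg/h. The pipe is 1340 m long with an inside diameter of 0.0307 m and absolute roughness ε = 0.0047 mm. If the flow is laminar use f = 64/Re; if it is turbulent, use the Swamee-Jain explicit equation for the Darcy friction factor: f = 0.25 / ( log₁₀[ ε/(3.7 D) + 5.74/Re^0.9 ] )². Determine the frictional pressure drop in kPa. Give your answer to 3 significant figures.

ΔP ≈ 1630 kPa

ṁ = 4690 kg/h = 4690/3600 = 1.303 kg/s.
A = πD²/4 = π(0.0307)²/4 = 0.0007402 m²; mean velocity V = ṁ/(ρA) = 1.303/(661 · 0.0007402) = 2.663 m/s.
Reynolds number Re = ρVD/μ = 661 · 2.663 · 0.0307 / 0.00018 = 3.002e+05.
Re > 4000 → turbulent. Relative roughness ε/D = 4.7e-06/0.0307 = 0.000153. Swamee-Jain: f = 0.25/(log₁₀[0.000153/3.7 + 5.74/3.002e+05^0.9])² = 0.25/(log₁₀[4.14e-05 + 6.75e-05])² = 0.25/(-3.963)² = 0.01592.
Darcy-Weisbach: ΔP = f(L/D)(ρV²/2) = 0.01592·(1340/0.0307)·(661·2.663²/2) = 0.01592·4.365e+04·2343 = 1.628e+06 Pa.
ΔP = 1.628e+06 Pa = 1630 kPa.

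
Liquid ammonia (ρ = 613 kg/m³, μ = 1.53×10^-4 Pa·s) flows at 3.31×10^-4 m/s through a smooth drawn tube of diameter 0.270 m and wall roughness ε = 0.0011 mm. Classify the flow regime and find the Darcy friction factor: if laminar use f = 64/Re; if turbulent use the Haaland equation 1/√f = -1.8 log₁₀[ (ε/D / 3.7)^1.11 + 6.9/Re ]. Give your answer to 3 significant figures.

f ≈ 0.179

Re = ρVD/μ = 613·0.000331·0.27/0.000153 = 358.1.
Re < 2300 → laminar, so f = 64/Re = 0.1787 (roughness is irrelevant in laminar flow).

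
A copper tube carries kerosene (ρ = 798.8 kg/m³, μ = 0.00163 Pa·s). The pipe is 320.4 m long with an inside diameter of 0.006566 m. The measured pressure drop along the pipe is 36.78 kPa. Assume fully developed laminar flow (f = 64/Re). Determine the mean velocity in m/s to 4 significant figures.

V ≈ 0.09488 m/s

For laminar flow, f = 64/Re with Re = ρVD/μ, so Darcy-Weisbach reduces to ΔP = 32μLV/D². Solving for V: V = ΔP·D²/(32μL) = 3.678e+04·(0.006566)²/(32·0.00163·320.4) = 0.09488 m/s.
Check: Re = ρVD/μ = 798.8·0.09488·0.006566/0.00163 = 305.3 < 2300, so the laminar assumption holds.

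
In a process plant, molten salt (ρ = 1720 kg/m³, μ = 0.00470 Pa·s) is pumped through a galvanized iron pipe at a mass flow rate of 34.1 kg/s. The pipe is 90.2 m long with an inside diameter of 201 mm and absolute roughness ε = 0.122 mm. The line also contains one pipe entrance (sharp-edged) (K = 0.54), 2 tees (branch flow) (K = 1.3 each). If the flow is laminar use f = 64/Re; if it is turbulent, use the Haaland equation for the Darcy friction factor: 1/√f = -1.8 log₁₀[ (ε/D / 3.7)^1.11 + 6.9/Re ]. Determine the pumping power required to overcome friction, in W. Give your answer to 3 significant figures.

P ≈ 89.3 W

A = πD²/4 = π(0.201)²/4 = 0.03173 m²; mean velocity V = ṁ/(ρA) = 34.1/(1720 · 0.03173) = 0.6248 m/s.
Reynolds number Re = ρVD/μ = 1720 · 0.6248 · 0.201 / 0.0047 = 4.596e+04.
Re > 4000 → turbulent. Relative roughness ε/D = 0.000122/0.201 = 0.000607. Haaland: 1/√f = -1.8 log₁₀[(0.000607/3.7)^1.11 + 6.9/4.596e+04] = -1.8 log₁₀[6.29e-05 + 0.00015] = 6.609, so f = 0.0229.
Total minor-loss coefficient ΣK = 1·0.54 + 2·1.3 = 3.14.
ΔP = [f·L/D + ΣK]·(ρV²/2) = [0.0229·90.2/0.201 + 3.14]·(1720·0.6248²/2) = [10.27 + 3.14]·335.7 = 4504 Pa.
Q = ṁ/ρ = 34.1/1720 = 0.01983 m³/s.
Pumping power P = QΔP = 0.01983·4504 = 89.29 W = 89.3 W.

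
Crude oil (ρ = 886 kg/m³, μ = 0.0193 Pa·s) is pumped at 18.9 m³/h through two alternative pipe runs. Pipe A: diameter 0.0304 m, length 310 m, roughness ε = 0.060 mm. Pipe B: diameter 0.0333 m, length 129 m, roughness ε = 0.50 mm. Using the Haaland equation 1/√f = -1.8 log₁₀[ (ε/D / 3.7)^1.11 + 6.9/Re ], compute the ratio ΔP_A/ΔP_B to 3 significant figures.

Pipe A: V = Q/A = 0.00525/0.0007258 = 7.233 m/s; Re = 1.009e+04; ε/D = 0.00197; Haaland → f = 0.03344; ΔP_A = f(L/D)(ρV²/2) = 7.904e+06 Pa.
Pipe B: V = Q/A = 0.00525/0.0008709 = 6.028 m/s; Re = 9215; ε/D = 0.015; Haaland → f = 0.04829; ΔP_B = f(L/D)(ρV²/2) = 3.011e+06 Pa.
ΔP_A/ΔP_B = 7.904e+06/3.011e+06 = 2.62.

ΔP_A/ΔP_B ≈ 2.62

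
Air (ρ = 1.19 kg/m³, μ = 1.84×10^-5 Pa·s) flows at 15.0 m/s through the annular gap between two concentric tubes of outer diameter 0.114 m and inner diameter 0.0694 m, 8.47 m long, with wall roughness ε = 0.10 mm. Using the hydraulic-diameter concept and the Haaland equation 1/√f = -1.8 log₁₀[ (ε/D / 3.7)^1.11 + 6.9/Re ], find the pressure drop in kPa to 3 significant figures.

Hydraulic diameter D_h = 4A/P = D_o - D_i = 0.114 - 0.0694 = 0.0446 m.
Re = ρVD_h/μ = 1.19·15·0.0446/1.84e-05 = 4.327e+04.
ε/D_h = 0.0001/0.0446 = 0.00224; Haaland gives 1/√f = -1.8 log₁₀[0.000268+0.000159] = 6.064, so f = 0.0272.
ΔP = f(L/D_h)(ρV²/2) = 0.0272·8.47/0.0446·133.9 = 691.4 Pa.
ΔP = 0.691 kPa.

ΔP ≈ 0.691 kPa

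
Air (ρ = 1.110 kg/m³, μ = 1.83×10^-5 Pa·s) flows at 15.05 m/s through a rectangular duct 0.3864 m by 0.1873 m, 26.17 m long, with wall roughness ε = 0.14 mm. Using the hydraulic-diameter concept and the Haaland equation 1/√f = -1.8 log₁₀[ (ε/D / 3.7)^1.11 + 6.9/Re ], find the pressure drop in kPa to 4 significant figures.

Hydraulic diameter D_h = 4A/P = 4·(0.3864·0.1873)/(2·(0.3864+0.1873)) = 0.2895/1.147 = 0.2523 m.
Re = ρVD_h/μ = 1.11·15.05·0.2523/1.83e-05 = 2.303e+05.
ε/D_h = 0.00014/0.2523 = 0.000555; Haaland gives 1/√f = -1.8 log₁₀[5.69e-05+3e-05] = 7.31, so f = 0.01871.
ΔP = f(L/D_h)(ρV²/2) = 0.01871·26.17/0.2523·125.7 = 244 Pa.
ΔP = 0.2440 kPa.

ΔP ≈ 0.2440 kPa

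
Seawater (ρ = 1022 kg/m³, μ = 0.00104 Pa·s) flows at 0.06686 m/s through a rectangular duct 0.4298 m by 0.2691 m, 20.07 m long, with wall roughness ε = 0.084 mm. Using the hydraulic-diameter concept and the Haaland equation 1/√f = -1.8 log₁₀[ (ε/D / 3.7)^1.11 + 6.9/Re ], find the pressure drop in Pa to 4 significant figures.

Hydraulic diameter D_h = 4A/P = 4·(0.4298·0.2691)/(2·(0.4298+0.2691)) = 0.4626/1.398 = 0.331 m.
Re = ρVD_h/μ = 1022·0.06686·0.331/0.00104 = 2.175e+04.
ε/D_h = 8.4e-05/0.331 = 0.000254; Haaland gives 1/√f = -1.8 log₁₀[2.39e-05+0.000317] = 6.241, so f = 0.02568.
ΔP = f(L/D_h)(ρV²/2) = 0.02568·20.07/0.331·2.284 = 3.557 Pa.

ΔP ≈ 3.557 Pa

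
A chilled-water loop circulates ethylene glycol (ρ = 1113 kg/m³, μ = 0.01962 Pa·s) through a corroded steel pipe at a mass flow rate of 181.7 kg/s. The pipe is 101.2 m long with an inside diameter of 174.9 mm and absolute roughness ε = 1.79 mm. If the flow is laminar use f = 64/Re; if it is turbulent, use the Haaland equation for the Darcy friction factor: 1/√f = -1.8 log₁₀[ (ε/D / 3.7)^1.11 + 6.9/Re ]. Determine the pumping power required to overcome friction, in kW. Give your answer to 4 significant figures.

A = πD²/4 = π(0.1749)²/4 = 0.02403 m²; mean velocity V = ṁ/(ρA) = 181.7/(1113 · 0.02403) = 6.795 m/s.
Reynolds number Re = ρVD/μ = 1113 · 6.795 · 0.1749 / 0.0196 = 6.742e+04.
Re > 4000 → turbulent. Relative roughness ε/D = 0.00179/0.1749 = 0.0102. Haaland: 1/√f = -1.8 log₁₀[(0.0102/3.7)^1.11 + 6.9/6.742e+04] = -1.8 log₁₀[0.00145 + 0.000102] = 5.058, so f = 0.03909.
Darcy-Weisbach: ΔP = f(L/D)(ρV²/2) = 0.03909·(101.2/0.1749)·(1113·6.795²/2) = 0.03909·578.6·2.569e+04 = 5.812e+05 Pa.
Q = ṁ/ρ = 181.7/1113 = 0.1633 m³/s.
Pumping power P = QΔP = 0.1633·5.812e+05 = 94882 W = 94.88 kW.

P ≈ 94.88 kW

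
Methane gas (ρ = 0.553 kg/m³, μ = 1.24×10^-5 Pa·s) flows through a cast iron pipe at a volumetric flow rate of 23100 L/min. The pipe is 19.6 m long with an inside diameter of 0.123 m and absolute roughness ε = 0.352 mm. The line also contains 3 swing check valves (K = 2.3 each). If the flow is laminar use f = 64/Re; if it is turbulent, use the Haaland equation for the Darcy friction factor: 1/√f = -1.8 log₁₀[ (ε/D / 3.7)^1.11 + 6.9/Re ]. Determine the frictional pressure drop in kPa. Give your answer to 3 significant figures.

ΔP ≈ 3.23 kPa

Q = 23100 L/min = 23100/60000 = 0.385 m³/s.
Cross-sectional area A = πD²/4 = π(0.123)²/4 = 0.01188 m²; mean velocity V = Q/A = 0.385/0.01188 = 32.4 m/s.
Reynolds number Re = ρVD/μ = 0.553 · 32.4 · 0.123 / 1.24e-05 = 1.777e+05.
Re > 4000 → turbulent. Relative roughness ε/D = 0.000352/0.123 = 0.00286. Haaland: 1/√f = -1.8 log₁₀[(0.00286/3.7)^1.11 + 6.9/1.777e+05] = -1.8 log₁₀[0.000352 + 3.88e-05] = 6.135, so f = 0.02657.
Total minor-loss coefficient ΣK = 3·2.3 = 6.9.
ΔP = [f·L/D + ΣK]·(ρV²/2) = [0.02657·19.6/0.123 + 6.9]·(0.553·32.4²/2) = [4.234 + 6.9]·290.3 = 3232 Pa.
ΔP = 3232 Pa = 3.23 kPa.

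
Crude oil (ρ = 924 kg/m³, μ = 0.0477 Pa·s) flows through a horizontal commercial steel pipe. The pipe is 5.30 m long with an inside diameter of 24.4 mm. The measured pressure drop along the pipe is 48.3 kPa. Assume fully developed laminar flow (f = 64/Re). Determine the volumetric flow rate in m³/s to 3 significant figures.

Q ≈ 0.00166 m³/s

For laminar flow, f = 64/Re with Re = ρVD/μ, so Darcy-Weisbach reduces to ΔP = 32μLV/D². Solving for V: V = ΔP·D²/(32μL) = 4.83e+04·(0.0244)²/(32·0.0477·5.3) = 3.555 m/s.
Check: Re = ρVD/μ = 924·3.555·0.0244/0.0477 = 1680 < 2300, so the laminar assumption holds.
Q = V·A = 3.555·(π/4·0.0244²) = 0.001662 m³/s = 0.00166 m³/s.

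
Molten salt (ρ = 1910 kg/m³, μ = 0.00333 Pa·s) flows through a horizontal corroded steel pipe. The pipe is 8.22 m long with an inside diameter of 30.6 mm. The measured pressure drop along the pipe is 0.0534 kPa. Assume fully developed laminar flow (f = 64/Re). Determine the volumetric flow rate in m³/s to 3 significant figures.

Q ≈ 4.20×10^-5 m³/s

For laminar flow, f = 64/Re with Re = ρVD/μ, so Darcy-Weisbach reduces to ΔP = 32μLV/D². Solving for V: V = ΔP·D²/(32μL) = 53.4·(0.0306)²/(32·0.00333·8.22) = 0.05708 m/s.
Check: Re = ρVD/μ = 1910·0.05708·0.0306/0.00333 = 1002 < 2300, so the laminar assumption holds.
Q = V·A = 0.05708·(π/4·0.0306²) = 4.198e-05 m³/s = 4.20×10^-5 m³/s.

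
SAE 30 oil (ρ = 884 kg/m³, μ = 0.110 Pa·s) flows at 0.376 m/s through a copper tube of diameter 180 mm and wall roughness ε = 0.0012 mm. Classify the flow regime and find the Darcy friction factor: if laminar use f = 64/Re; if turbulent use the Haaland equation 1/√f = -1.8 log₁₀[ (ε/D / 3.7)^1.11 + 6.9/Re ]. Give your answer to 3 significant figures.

Re = ρVD/μ = 884·0.376·0.18/0.11 = 543.9.
Re < 2300 → laminar, so f = 64/Re = 0.1177 (roughness is irrelevant in laminar flow).

f ≈ 0.118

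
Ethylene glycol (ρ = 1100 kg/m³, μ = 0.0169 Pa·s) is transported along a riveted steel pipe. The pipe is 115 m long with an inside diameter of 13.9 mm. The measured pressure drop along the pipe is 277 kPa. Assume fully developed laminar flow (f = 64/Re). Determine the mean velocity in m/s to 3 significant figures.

V ≈ 0.861 m/s

For laminar flow, f = 64/Re with Re = ρVD/μ, so Darcy-Weisbach reduces to ΔP = 32μLV/D². Solving for V: V = ΔP·D²/(32μL) = 2.77e+05·(0.0139)²/(32·0.0169·115) = 0.8605 m/s.
Check: Re = ρVD/μ = 1100·0.8605·0.0139/0.0169 = 778.6 < 2300, so the laminar assumption holds.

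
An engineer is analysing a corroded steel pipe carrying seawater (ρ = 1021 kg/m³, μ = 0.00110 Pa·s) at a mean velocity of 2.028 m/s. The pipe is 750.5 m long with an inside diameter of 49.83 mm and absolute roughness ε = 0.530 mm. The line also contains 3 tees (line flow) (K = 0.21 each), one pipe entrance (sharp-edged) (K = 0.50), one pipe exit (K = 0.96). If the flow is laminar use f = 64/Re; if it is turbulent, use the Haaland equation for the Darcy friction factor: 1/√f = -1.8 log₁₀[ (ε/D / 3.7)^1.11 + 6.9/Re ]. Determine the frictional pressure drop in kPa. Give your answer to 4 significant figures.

Reynolds number Re = ρVD/μ = 1021 · 2.028 · 0.04983 / 0.0011 = 9.38e+04.
Re > 4000 → turbulent. Relative roughness ε/D = 0.00053/0.04983 = 0.0106. Haaland: 1/√f = -1.8 log₁₀[(0.0106/3.7)^1.11 + 6.9/9.38e+04] = -1.8 log₁₀[0.00151 + 7.36e-05] = 5.041, so f = 0.03936.
Total minor-loss coefficient ΣK = 3·0.21 + 1·0.5 + 1·0.96 = 2.09.
ΔP = [f·L/D + ΣK]·(ρV²/2) = [0.03936·750.5/0.04983 + 2.09]·(1021·2.028²/2) = [592.8 + 2.09]·2100 = 1.249e+06 Pa.
ΔP = 1.249e+06 Pa = 1249 kPa.

ΔP ≈ 1249 kPa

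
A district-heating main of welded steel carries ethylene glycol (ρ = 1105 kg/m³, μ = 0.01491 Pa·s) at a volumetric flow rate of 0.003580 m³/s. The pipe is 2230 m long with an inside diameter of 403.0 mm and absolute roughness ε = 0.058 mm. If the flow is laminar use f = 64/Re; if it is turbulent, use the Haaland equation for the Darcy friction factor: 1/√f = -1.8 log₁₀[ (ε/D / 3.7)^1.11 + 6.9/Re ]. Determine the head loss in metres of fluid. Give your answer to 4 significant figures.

h_f ≈ 0.01696 m

Cross-sectional area A = πD²/4 = π(0.403)²/4 = 0.1276 m²; mean velocity V = Q/A = 0.00358/0.1276 = 0.02807 m/s.
Reynolds number Re = ρVD/μ = 1105 · 0.02807 · 0.403 / 0.0149 = 838.2.
Re < 2300 → laminar flow, so f = 64/Re = 64/838.2 = 0.07635 (the turbulent correlation is not needed).
Darcy-Weisbach: ΔP = f(L/D)(ρV²/2) = 0.07635·(2230/0.403)·(1105·0.02807²/2) = 0.07635·5533·0.4352 = 183.9 Pa.
Head loss h_f = ΔP/(ρg) = 183.9/(1105·9.81) = 0.01696 m.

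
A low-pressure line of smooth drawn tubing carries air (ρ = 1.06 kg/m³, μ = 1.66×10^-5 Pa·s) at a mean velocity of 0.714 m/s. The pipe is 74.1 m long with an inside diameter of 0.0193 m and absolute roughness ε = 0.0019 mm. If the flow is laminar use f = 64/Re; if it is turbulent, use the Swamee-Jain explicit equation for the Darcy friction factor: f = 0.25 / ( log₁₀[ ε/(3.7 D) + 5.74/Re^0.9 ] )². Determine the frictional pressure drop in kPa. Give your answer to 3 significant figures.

ΔP ≈ 0.0755 kPa

Reynolds number Re = ρVD/μ = 1.06 · 0.714 · 0.0193 / 1.66e-05 = 879.9.
Re < 2300 → laminar flow, so f = 64/Re = 64/879.9 = 0.07273 (the turbulent correlation is not needed).
Darcy-Weisbach: ΔP = f(L/D)(ρV²/2) = 0.07273·(74.1/0.0193)·(1.06·0.714²/2) = 0.07273·3839·0.2702 = 75.45 Pa.
ΔP = 75.45 Pa = 0.0755 kPa.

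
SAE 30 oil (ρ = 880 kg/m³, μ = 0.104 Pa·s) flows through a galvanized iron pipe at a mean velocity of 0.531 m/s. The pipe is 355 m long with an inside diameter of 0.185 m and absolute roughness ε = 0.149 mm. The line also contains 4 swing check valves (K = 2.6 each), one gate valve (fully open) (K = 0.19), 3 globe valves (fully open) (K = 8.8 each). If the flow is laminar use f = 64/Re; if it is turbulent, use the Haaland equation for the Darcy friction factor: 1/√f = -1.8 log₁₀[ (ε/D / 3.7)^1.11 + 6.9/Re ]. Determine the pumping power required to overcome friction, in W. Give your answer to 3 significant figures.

Reynolds number Re = ρVD/μ = 880 · 0.531 · 0.185 / 0.104 = 831.2.
Re < 2300 → laminar flow, so f = 64/Re = 64/831.2 = 0.077 (the turbulent correlation is not needed).
Total minor-loss coefficient ΣK = 4·2.6 + 1·0.19 + 3·8.8 = 37.
ΔP = [f·L/D + ΣK]·(ρV²/2) = [0.077·355/0.185 + 37]·(880·0.531²/2) = [147.7 + 37]·124.1 = 2.292e+04 Pa.
Q = V·A = 0.531·0.02688 = 0.01427 m³/s.
Pumping power P = QΔP = 0.01427·2.292e+04 = 327.1 W = 327 W.

P ≈ 327 W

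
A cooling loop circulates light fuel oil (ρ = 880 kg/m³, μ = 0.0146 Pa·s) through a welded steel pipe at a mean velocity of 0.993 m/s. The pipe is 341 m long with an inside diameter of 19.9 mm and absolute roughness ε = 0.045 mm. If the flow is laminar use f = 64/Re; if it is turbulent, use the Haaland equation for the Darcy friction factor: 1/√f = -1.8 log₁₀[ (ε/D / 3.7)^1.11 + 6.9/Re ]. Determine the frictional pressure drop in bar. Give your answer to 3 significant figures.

Reynolds number Re = ρVD/μ = 880 · 0.993 · 0.0199 / 0.0146 = 1191.
Re < 2300 → laminar flow, so f = 64/Re = 64/1191 = 0.05373 (the turbulent correlation is not needed).
Darcy-Weisbach: ΔP = f(L/D)(ρV²/2) = 0.05373·(341/0.0199)·(880·0.993²/2) = 0.05373·1.714e+04·433.9 = 3.995e+05 Pa.
ΔP = 3.995e+05 Pa = 3.99 bar.

ΔP ≈ 3.99 bar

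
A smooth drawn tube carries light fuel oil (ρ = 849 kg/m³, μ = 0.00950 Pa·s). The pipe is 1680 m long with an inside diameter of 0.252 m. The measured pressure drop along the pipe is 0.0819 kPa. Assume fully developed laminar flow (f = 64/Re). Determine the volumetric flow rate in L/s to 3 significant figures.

For laminar flow, f = 64/Re with Re = ρVD/μ, so Darcy-Weisbach reduces to ΔP = 32μLV/D². Solving for V: V = ΔP·D²/(32μL) = 81.9·(0.252)²/(32·0.0095·1680) = 0.01018 m/s.
Check: Re = ρVD/μ = 849·0.01018·0.252/0.0095 = 229.3 < 2300, so the laminar assumption holds.
Q = V·A = 0.01018·(π/4·0.252²) = 0.0005079 m³/s = 0.508 L/s.

Q ≈ 0.508 L/s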